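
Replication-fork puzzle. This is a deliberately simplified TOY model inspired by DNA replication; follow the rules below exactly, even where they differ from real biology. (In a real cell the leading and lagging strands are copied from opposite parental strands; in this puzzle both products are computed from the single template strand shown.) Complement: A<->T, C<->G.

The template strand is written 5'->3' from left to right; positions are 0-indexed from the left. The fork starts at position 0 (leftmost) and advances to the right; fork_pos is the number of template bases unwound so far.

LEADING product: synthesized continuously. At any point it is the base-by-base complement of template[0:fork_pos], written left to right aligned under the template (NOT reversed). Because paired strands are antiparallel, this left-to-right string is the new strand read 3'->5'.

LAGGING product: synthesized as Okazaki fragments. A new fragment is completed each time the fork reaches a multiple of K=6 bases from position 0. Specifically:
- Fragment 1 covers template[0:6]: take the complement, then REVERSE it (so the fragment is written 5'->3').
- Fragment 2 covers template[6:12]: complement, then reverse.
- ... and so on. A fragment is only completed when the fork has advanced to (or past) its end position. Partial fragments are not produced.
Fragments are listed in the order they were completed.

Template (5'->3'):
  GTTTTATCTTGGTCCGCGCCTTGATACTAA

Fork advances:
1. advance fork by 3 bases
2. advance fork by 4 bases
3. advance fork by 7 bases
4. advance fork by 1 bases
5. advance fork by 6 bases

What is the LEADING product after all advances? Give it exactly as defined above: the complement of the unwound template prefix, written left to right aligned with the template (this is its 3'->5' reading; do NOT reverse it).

Answer: CAAAATAGAACCAGGCGCGGA

Derivation:
Step 1: advance 3 -> fork_pos = 0 + 3 = 3.
Step 2: advance 4 -> fork_pos = 3 + 4 = 7.
Step 3: advance 7 -> fork_pos = 7 + 7 = 14.
Step 4: advance 1 -> fork_pos = 14 + 1 = 15.
Step 5: advance 6 -> fork_pos = 15 + 6 = 21.
Unwound prefix: template[0:21] = GTTTTATCTTGGTCCGCGCCT
Complement it base by base (A<->T, C<->G), keeping left-to-right order:
  [0:5] GTTTT -> CAAAA
  [5:10] ATCTT -> TAGAA
  [10:15] GGTCC -> CCAGG
  [15:20] GCGCC -> CGCGG
  [20:21] T -> A
Concatenate: CAAAATAGAACCAGGCGCGGA (length 21; written aligned with the template, i.e. 3'->5').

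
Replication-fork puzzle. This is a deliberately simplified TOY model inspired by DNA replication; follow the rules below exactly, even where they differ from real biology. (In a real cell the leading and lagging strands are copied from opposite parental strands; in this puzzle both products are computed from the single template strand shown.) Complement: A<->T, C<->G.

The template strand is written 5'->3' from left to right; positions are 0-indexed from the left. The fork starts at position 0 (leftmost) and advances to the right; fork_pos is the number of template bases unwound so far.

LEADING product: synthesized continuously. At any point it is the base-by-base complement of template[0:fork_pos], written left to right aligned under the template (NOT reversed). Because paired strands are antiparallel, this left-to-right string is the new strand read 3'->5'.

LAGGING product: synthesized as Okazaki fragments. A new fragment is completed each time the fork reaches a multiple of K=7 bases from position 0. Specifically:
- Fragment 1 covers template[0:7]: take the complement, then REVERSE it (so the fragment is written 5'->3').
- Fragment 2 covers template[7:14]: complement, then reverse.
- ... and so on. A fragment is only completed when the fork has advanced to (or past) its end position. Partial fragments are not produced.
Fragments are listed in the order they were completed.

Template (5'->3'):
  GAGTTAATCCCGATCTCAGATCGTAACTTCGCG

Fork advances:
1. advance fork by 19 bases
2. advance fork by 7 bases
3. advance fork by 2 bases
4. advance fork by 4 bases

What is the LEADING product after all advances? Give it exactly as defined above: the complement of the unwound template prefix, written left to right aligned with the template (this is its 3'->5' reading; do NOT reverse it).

Step 1: advance 19 -> fork_pos = 0 + 19 = 19.
Step 2: advance 7 -> fork_pos = 19 + 7 = 26.
Step 3: advance 2 -> fork_pos = 26 + 2 = 28.
Step 4: advance 4 -> fork_pos = 28 + 4 = 32.
Unwound prefix: template[0:32] = GAGTTAATCCCGATCTCAGATCGTAACTTCGC
Complement it base by base (A<->T, C<->G), keeping left-to-right order:
  [0:5] GAGTT -> CTCAA
  [5:10] AATCC -> TTAGG
  [10:15] CGATC -> GCTAG
  [15:20] TCAGA -> AGTCT
  [20:25] TCGTA -> AGCAT
  [25:30] ACTTC -> TGAAG
  [30:32] GC -> CG
Concatenate: CTCAATTAGGGCTAGAGTCTAGCATTGAAGCG (length 32; written aligned with the template, i.e. 3'->5').

Answer: CTCAATTAGGGCTAGAGTCTAGCATTGAAGCG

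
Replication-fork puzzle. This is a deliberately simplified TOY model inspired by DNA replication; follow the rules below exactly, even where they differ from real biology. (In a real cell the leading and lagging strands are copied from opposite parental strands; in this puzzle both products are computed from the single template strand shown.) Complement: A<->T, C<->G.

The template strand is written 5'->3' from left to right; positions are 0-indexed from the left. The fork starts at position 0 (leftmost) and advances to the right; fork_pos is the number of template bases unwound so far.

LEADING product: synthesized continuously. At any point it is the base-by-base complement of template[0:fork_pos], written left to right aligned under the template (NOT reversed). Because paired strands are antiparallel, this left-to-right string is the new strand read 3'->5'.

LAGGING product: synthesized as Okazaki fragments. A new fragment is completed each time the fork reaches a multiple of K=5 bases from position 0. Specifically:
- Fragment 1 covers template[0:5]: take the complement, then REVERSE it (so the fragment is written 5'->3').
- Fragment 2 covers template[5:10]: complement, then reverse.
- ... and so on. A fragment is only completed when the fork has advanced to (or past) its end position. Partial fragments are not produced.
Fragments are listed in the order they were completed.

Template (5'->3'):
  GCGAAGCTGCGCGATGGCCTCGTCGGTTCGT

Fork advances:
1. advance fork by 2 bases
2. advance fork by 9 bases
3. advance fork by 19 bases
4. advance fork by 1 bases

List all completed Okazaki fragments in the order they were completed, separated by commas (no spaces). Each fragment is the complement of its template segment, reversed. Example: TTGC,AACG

Step 1: advance 2 -> fork_pos = 0 + 2 = 2. Next multiple of 5 is 5 (not reached); still 0 fragment(s).
Step 2: advance 9 -> fork_pos = 2 + 9 = 11. Reached multiple(s) of 5: 5, 10 -> fragments 1-2 completed (2 total).
Step 3: advance 19 -> fork_pos = 11 + 19 = 30. Reached multiple(s) of 5: 15, 20, 25, 30 -> fragments 3-6 completed (6 total).
Step 4: advance 1 -> fork_pos = 30 + 1 = 31. Next multiple of 5 is 35 (not reached); still 6 fragment(s).
Final fork_pos = 31, so 6 fragment(s) are complete. Build each: template segment -> complement -> reverse.
Fragment 1: template[0:5] = GCGAA -> complement CGCTT -> reversed TTCGC
Fragment 2: template[5:10] = GCTGC -> complement CGACG -> reversed GCAGC
Fragment 3: template[10:15] = GCGAT -> complement CGCTA -> reversed ATCGC
Fragment 4: template[15:20] = GGCCT -> complement CCGGA -> reversed AGGCC
Fragment 5: template[20:25] = CGTCG -> complement GCAGC -> reversed CGACG
Fragment 6: template[25:30] = GTTCG -> complement CAAGC -> reversed CGAAC

Answer: TTCGC,GCAGC,ATCGC,AGGCC,CGACG,CGAAC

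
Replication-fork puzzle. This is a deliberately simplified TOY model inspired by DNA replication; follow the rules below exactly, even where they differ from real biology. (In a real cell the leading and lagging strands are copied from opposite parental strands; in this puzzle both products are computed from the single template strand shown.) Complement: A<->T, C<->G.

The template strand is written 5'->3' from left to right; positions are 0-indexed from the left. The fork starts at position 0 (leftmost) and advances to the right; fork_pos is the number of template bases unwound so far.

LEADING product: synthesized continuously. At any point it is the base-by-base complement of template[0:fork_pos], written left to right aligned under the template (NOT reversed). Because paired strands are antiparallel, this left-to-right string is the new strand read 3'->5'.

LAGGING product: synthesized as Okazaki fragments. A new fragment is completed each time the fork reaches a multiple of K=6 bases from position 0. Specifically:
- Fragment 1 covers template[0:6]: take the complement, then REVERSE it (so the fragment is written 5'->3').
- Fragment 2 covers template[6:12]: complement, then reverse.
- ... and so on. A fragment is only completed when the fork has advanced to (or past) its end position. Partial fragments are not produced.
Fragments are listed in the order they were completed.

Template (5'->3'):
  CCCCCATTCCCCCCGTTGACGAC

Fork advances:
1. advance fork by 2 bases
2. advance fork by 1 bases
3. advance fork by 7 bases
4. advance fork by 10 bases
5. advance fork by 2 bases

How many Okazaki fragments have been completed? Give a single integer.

Answer: 3

Derivation:
Step 1: advance 2 -> fork_pos = 0 + 2 = 2. Next multiple of 6 is 6 (not reached); still 0 fragment(s).
Step 2: advance 1 -> fork_pos = 2 + 1 = 3. Next multiple of 6 is 6 (not reached); still 0 fragment(s).
Step 3: advance 7 -> fork_pos = 3 + 7 = 10. Reached multiple(s) of 6: 6 -> fragment 1 completed (1 total).
Step 4: advance 10 -> fork_pos = 10 + 10 = 20. Reached multiple(s) of 6: 12, 18 -> fragments 2-3 completed (3 total).
Step 5: advance 2 -> fork_pos = 20 + 2 = 22. Next multiple of 6 is 24 (not reached); still 3 fragment(s).
Check: final fork_pos = 22; the multiples of 6 that are <= 22 are 6..18 -> 22 // 6 = 3 completed fragment(s).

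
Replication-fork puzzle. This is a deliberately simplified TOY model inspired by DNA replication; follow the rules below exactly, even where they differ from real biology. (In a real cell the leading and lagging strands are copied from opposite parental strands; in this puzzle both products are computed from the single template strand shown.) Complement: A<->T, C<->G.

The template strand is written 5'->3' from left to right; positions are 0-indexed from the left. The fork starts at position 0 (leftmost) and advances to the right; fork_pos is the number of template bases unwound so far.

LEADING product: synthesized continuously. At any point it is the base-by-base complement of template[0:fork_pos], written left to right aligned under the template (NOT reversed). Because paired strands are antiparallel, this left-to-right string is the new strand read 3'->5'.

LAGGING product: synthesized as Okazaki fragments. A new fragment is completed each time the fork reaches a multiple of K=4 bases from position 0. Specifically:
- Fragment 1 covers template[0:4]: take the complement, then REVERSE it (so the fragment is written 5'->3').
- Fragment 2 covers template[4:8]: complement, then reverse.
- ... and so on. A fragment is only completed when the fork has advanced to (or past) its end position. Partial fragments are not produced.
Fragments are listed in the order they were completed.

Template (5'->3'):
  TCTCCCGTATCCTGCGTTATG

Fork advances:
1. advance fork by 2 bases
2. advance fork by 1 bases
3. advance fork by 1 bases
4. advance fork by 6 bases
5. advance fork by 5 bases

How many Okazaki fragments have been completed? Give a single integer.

Answer: 3

Derivation:
Step 1: advance 2 -> fork_pos = 0 + 2 = 2. Next multiple of 4 is 4 (not reached); still 0 fragment(s).
Step 2: advance 1 -> fork_pos = 2 + 1 = 3. Next multiple of 4 is 4 (not reached); still 0 fragment(s).
Step 3: advance 1 -> fork_pos = 3 + 1 = 4. Reached multiple(s) of 4: 4 -> fragment 1 completed (1 total).
Step 4: advance 6 -> fork_pos = 4 + 6 = 10. Reached multiple(s) of 4: 8 -> fragment 2 completed (2 total).
Step 5: advance 5 -> fork_pos = 10 + 5 = 15. Reached multiple(s) of 4: 12 -> fragment 3 completed (3 total).
Check: final fork_pos = 15; the multiples of 4 that are <= 15 are 4..12 -> 15 // 4 = 3 completed fragment(s).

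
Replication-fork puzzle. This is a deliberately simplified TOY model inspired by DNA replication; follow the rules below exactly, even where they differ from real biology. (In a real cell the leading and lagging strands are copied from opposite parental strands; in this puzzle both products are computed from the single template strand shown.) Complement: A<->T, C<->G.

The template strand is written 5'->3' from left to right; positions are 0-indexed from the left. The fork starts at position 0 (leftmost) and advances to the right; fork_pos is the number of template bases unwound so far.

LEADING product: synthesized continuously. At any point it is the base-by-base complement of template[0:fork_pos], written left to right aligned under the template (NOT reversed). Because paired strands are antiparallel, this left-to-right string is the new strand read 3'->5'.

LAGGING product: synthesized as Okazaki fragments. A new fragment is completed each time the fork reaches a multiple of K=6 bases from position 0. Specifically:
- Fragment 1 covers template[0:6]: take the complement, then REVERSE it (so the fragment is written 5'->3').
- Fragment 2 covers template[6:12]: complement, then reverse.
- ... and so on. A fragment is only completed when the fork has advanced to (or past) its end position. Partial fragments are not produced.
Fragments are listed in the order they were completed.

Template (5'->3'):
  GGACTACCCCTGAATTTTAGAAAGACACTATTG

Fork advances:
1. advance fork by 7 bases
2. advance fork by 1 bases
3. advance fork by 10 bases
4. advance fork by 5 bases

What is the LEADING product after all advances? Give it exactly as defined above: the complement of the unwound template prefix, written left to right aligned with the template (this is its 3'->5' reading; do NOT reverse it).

Step 1: advance 7 -> fork_pos = 0 + 7 = 7.
Step 2: advance 1 -> fork_pos = 7 + 1 = 8.
Step 3: advance 10 -> fork_pos = 8 + 10 = 18.
Step 4: advance 5 -> fork_pos = 18 + 5 = 23.
Unwound prefix: template[0:23] = GGACTACCCCTGAATTTTAGAAA
Complement it base by base (A<->T, C<->G), keeping left-to-right order:
  [0:5] GGACT -> CCTGA
  [5:10] ACCCC -> TGGGG
  [10:15] TGAAT -> ACTTA
  [15:20] TTTAG -> AAATC
  [20:23] AAA -> TTT
Concatenate: CCTGATGGGGACTTAAAATCTTT (length 23; written aligned with the template, i.e. 3'->5').

Answer: CCTGATGGGGACTTAAAATCTTT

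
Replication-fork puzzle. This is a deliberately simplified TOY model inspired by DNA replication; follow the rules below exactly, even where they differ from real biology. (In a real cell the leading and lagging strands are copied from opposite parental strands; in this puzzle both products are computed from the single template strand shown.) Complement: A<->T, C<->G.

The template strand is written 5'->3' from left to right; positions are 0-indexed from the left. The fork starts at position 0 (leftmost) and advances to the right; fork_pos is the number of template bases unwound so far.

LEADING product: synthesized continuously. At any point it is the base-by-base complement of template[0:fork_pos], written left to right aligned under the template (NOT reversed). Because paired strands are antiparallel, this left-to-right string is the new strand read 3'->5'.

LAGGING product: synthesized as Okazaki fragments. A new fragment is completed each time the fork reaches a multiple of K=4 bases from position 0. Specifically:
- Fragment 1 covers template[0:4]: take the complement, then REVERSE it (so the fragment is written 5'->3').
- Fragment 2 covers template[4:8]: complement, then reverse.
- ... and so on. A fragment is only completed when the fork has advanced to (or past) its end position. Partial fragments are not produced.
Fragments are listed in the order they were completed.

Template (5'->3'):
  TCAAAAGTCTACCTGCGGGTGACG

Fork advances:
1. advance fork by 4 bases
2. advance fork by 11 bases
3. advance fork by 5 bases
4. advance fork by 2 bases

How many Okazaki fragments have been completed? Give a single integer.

Step 1: advance 4 -> fork_pos = 0 + 4 = 4. Reached multiple(s) of 4: 4 -> fragment 1 completed (1 total).
Step 2: advance 11 -> fork_pos = 4 + 11 = 15. Reached multiple(s) of 4: 8, 12 -> fragments 2-3 completed (3 total).
Step 3: advance 5 -> fork_pos = 15 + 5 = 20. Reached multiple(s) of 4: 16, 20 -> fragments 4-5 completed (5 total).
Step 4: advance 2 -> fork_pos = 20 + 2 = 22. Next multiple of 4 is 24 (not reached); still 5 fragment(s).
Check: final fork_pos = 22; the multiples of 4 that are <= 22 are 4..20 -> 22 // 4 = 5 completed fragment(s).

Answer: 5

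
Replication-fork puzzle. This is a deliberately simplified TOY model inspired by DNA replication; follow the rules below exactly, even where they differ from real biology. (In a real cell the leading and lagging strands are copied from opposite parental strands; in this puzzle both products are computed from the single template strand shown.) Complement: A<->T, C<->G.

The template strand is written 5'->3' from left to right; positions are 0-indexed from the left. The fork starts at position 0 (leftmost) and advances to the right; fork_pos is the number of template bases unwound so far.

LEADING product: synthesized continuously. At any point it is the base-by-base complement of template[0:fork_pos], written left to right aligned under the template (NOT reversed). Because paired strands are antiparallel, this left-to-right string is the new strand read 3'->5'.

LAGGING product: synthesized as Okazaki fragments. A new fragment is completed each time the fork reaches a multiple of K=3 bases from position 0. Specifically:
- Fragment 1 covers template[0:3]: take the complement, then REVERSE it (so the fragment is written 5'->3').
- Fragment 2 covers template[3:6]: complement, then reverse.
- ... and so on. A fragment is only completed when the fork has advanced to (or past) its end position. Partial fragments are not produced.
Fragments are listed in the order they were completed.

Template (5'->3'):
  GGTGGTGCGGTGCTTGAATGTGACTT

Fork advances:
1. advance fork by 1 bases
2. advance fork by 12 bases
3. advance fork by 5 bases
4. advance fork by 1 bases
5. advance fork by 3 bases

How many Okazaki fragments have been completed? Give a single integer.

Step 1: advance 1 -> fork_pos = 0 + 1 = 1. Next multiple of 3 is 3 (not reached); still 0 fragment(s).
Step 2: advance 12 -> fork_pos = 1 + 12 = 13. Reached multiple(s) of 3: 3, 6, 9, 12 -> fragments 1-4 completed (4 total).
Step 3: advance 5 -> fork_pos = 13 + 5 = 18. Reached multiple(s) of 3: 15, 18 -> fragments 5-6 completed (6 total).
Step 4: advance 1 -> fork_pos = 18 + 1 = 19. Next multiple of 3 is 21 (not reached); still 6 fragment(s).
Step 5: advance 3 -> fork_pos = 19 + 3 = 22. Reached multiple(s) of 3: 21 -> fragment 7 completed (7 total).
Check: final fork_pos = 22; the multiples of 3 that are <= 22 are 3..21 -> 22 // 3 = 7 completed fragment(s).

Answer: 7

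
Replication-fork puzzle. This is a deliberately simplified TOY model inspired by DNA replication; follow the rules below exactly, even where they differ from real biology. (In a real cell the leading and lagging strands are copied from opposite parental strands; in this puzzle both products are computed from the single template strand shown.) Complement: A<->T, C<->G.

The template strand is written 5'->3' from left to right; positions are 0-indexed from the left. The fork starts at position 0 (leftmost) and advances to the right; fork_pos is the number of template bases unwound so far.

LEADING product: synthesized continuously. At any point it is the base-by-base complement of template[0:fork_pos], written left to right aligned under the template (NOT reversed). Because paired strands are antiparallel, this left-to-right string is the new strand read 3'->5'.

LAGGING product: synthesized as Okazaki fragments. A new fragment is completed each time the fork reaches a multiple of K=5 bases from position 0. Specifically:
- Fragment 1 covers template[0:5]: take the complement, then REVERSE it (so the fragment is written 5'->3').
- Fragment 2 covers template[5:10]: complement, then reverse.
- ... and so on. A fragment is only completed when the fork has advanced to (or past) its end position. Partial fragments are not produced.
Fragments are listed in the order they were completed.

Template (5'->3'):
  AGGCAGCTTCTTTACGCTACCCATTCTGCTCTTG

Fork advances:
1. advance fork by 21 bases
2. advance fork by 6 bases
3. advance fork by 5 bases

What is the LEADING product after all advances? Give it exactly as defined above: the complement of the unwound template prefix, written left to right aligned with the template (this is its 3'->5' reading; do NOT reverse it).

Answer: TCCGTCGAAGAAATGCGATGGGTAAGACGAGA

Derivation:
Step 1: advance 21 -> fork_pos = 0 + 21 = 21.
Step 2: advance 6 -> fork_pos = 21 + 6 = 27.
Step 3: advance 5 -> fork_pos = 27 + 5 = 32.
Unwound prefix: template[0:32] = AGGCAGCTTCTTTACGCTACCCATTCTGCTCT
Complement it base by base (A<->T, C<->G), keeping left-to-right order:
  [0:5] AGGCA -> TCCGT
  [5:10] GCTTC -> CGAAG
  [10:15] TTTAC -> AAATG
  [15:20] GCTAC -> CGATG
  [20:25] CCATT -> GGTAA
  [25:30] CTGCT -> GACGA
  [30:32] CT -> GA
Concatenate: TCCGTCGAAGAAATGCGATGGGTAAGACGAGA (length 32; written aligned with the template, i.e. 3'->5').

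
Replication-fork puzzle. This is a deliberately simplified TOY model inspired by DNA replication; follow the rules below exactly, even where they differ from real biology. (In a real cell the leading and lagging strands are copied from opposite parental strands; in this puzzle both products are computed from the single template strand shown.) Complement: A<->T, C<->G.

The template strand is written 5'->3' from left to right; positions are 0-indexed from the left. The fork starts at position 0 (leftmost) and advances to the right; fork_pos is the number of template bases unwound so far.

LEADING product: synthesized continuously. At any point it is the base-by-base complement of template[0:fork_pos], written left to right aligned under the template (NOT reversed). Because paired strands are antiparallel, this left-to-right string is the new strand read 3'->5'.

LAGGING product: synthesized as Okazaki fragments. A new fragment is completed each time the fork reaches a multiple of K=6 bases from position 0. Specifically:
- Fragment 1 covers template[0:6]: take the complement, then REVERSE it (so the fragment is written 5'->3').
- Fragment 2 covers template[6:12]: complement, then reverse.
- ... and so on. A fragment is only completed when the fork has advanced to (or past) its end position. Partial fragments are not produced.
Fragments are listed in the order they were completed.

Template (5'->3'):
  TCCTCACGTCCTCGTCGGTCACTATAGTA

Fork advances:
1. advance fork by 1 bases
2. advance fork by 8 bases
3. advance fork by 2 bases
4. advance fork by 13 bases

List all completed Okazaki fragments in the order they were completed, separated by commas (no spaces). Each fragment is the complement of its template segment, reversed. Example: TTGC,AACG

Answer: TGAGGA,AGGACG,CCGACG,TAGTGA

Derivation:
Step 1: advance 1 -> fork_pos = 0 + 1 = 1. Next multiple of 6 is 6 (not reached); still 0 fragment(s).
Step 2: advance 8 -> fork_pos = 1 + 8 = 9. Reached multiple(s) of 6: 6 -> fragment 1 completed (1 total).
Step 3: advance 2 -> fork_pos = 9 + 2 = 11. Next multiple of 6 is 12 (not reached); still 1 fragment(s).
Step 4: advance 13 -> fork_pos = 11 + 13 = 24. Reached multiple(s) of 6: 12, 18, 24 -> fragments 2-4 completed (4 total).
Final fork_pos = 24, so 4 fragment(s) are complete. Build each: template segment -> complement -> reverse.
Fragment 1: template[0:6] = TCCTCA -> complement AGGAGT -> reversed TGAGGA
Fragment 2: template[6:12] = CGTCCT -> complement GCAGGA -> reversed AGGACG
Fragment 3: template[12:18] = CGTCGG -> complement GCAGCC -> reversed CCGACG
Fragment 4: template[18:24] = TCACTA -> complement AGTGAT -> reversed TAGTGA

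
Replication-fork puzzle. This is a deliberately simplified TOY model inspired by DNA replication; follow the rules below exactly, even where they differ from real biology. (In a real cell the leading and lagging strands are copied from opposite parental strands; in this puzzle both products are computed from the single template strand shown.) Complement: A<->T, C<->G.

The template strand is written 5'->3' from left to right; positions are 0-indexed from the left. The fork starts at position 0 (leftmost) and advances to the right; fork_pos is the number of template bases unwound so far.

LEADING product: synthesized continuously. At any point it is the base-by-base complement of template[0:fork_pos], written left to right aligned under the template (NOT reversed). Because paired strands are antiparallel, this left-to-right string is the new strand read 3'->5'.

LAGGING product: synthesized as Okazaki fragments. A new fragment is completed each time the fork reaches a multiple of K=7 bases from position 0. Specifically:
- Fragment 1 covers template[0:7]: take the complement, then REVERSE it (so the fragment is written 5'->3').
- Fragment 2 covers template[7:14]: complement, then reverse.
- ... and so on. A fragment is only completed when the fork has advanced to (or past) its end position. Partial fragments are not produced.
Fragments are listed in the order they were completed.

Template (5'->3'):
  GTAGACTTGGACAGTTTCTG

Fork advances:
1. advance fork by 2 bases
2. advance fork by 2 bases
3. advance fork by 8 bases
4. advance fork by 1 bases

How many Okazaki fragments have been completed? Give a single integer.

Step 1: advance 2 -> fork_pos = 0 + 2 = 2. Next multiple of 7 is 7 (not reached); still 0 fragment(s).
Step 2: advance 2 -> fork_pos = 2 + 2 = 4. Next multiple of 7 is 7 (not reached); still 0 fragment(s).
Step 3: advance 8 -> fork_pos = 4 + 8 = 12. Reached multiple(s) of 7: 7 -> fragment 1 completed (1 total).
Step 4: advance 1 -> fork_pos = 12 + 1 = 13. Next multiple of 7 is 14 (not reached); still 1 fragment(s).
Check: final fork_pos = 13; the multiples of 7 that are <= 13 are 7..7 -> 13 // 7 = 1 completed fragment(s).

Answer: 1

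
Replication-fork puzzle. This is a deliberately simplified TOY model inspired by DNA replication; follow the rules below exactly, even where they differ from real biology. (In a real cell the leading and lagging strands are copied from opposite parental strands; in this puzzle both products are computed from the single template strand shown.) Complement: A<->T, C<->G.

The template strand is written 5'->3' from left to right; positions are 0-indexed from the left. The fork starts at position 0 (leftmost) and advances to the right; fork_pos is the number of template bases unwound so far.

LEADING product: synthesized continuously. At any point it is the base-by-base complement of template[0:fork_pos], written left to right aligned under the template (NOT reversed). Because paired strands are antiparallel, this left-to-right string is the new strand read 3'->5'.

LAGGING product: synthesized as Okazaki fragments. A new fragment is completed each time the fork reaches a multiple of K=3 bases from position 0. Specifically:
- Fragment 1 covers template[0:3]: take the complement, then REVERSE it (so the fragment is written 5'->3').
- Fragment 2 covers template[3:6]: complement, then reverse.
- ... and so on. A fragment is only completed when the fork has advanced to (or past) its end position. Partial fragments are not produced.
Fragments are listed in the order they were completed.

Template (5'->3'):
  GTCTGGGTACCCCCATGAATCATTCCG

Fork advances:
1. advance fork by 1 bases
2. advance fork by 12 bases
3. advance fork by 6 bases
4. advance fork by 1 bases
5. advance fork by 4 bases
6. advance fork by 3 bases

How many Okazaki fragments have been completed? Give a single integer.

Step 1: advance 1 -> fork_pos = 0 + 1 = 1. Next multiple of 3 is 3 (not reached); still 0 fragment(s).
Step 2: advance 12 -> fork_pos = 1 + 12 = 13. Reached multiple(s) of 3: 3, 6, 9, 12 -> fragments 1-4 completed (4 total).
Step 3: advance 6 -> fork_pos = 13 + 6 = 19. Reached multiple(s) of 3: 15, 18 -> fragments 5-6 completed (6 total).
Step 4: advance 1 -> fork_pos = 19 + 1 = 20. Next multiple of 3 is 21 (not reached); still 6 fragment(s).
Step 5: advance 4 -> fork_pos = 20 + 4 = 24. Reached multiple(s) of 3: 21, 24 -> fragments 7-8 completed (8 total).
Step 6: advance 3 -> fork_pos = 24 + 3 = 27. Reached multiple(s) of 3: 27 -> fragment 9 completed (9 total).
Check: final fork_pos = 27; the multiples of 3 that are <= 27 are 3..27 -> 27 // 3 = 9 completed fragment(s).

Answer: 9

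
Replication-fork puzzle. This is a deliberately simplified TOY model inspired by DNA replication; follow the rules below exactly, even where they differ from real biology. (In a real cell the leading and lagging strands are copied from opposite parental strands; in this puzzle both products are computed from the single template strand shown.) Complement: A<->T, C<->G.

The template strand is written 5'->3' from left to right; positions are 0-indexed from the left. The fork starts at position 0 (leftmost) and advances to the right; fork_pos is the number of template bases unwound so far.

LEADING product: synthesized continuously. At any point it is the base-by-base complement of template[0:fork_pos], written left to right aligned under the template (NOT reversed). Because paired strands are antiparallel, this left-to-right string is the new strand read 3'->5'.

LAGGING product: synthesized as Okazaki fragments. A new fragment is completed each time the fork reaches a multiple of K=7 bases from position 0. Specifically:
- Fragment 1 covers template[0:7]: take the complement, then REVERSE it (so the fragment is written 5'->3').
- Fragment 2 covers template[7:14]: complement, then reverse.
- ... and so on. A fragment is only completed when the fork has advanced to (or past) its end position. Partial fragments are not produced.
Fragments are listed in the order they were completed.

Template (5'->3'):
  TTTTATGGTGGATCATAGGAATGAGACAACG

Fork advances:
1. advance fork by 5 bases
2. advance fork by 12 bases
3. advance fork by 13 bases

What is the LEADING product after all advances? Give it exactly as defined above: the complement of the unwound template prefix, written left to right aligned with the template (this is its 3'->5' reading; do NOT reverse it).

Answer: AAAATACCACCTAGTATCCTTACTCTGTTG

Derivation:
Step 1: advance 5 -> fork_pos = 0 + 5 = 5.
Step 2: advance 12 -> fork_pos = 5 + 12 = 17.
Step 3: advance 13 -> fork_pos = 17 + 13 = 30.
Unwound prefix: template[0:30] = TTTTATGGTGGATCATAGGAATGAGACAAC
Complement it base by base (A<->T, C<->G), keeping left-to-right order:
  [0:5] TTTTA -> AAAAT
  [5:10] TGGTG -> ACCAC
  [10:15] GATCA -> CTAGT
  [15:20] TAGGA -> ATCCT
  [20:25] ATGAG -> TACTC
  [25:30] ACAAC -> TGTTG
Concatenate: AAAATACCACCTAGTATCCTTACTCTGTTG (length 30; written aligned with the template, i.e. 3'->5').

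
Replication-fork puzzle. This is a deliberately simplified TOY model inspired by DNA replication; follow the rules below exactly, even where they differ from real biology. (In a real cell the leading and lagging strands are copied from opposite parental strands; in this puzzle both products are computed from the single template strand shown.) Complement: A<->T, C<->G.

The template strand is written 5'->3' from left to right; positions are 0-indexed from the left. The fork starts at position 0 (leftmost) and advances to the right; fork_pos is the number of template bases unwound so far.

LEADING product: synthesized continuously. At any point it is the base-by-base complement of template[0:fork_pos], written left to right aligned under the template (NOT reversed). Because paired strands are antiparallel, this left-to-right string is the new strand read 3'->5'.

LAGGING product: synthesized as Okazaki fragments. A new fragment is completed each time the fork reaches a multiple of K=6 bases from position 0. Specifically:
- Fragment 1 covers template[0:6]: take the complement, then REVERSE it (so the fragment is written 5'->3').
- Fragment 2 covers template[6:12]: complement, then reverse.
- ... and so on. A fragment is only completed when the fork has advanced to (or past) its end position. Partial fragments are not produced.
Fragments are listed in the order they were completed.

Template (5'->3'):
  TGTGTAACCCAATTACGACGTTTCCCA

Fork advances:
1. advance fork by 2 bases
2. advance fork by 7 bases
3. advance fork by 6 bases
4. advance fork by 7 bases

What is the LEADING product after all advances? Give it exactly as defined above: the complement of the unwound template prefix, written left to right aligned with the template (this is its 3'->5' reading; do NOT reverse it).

Step 1: advance 2 -> fork_pos = 0 + 2 = 2.
Step 2: advance 7 -> fork_pos = 2 + 7 = 9.
Step 3: advance 6 -> fork_pos = 9 + 6 = 15.
Step 4: advance 7 -> fork_pos = 15 + 7 = 22.
Unwound prefix: template[0:22] = TGTGTAACCCAATTACGACGTT
Complement it base by base (A<->T, C<->G), keeping left-to-right order:
  [0:5] TGTGT -> ACACA
  [5:10] AACCC -> TTGGG
  [10:15] AATTA -> TTAAT
  [15:20] CGACG -> GCTGC
  [20:22] TT -> AA
Concatenate: ACACATTGGGTTAATGCTGCAA (length 22; written aligned with the template, i.e. 3'->5').

Answer: ACACATTGGGTTAATGCTGCAA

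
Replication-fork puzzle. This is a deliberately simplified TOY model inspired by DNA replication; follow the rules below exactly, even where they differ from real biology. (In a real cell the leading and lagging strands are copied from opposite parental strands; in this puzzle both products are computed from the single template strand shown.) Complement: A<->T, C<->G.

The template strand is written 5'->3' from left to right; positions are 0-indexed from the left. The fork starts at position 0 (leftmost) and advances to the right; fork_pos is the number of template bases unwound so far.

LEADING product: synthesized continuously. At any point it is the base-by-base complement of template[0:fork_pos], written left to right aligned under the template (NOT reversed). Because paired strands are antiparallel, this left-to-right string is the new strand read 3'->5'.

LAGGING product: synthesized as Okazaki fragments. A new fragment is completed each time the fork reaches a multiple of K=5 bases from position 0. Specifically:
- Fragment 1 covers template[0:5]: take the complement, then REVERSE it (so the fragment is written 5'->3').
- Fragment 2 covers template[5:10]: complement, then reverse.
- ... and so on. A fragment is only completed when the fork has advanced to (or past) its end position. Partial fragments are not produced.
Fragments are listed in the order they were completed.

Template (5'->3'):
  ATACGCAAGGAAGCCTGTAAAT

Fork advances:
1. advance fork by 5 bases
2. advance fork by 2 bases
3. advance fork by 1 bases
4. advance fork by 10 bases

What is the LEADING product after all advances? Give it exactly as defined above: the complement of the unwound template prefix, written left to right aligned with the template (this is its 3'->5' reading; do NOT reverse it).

Step 1: advance 5 -> fork_pos = 0 + 5 = 5.
Step 2: advance 2 -> fork_pos = 5 + 2 = 7.
Step 3: advance 1 -> fork_pos = 7 + 1 = 8.
Step 4: advance 10 -> fork_pos = 8 + 10 = 18.
Unwound prefix: template[0:18] = ATACGCAAGGAAGCCTGT
Complement it base by base (A<->T, C<->G), keeping left-to-right order:
  [0:5] ATACG -> TATGC
  [5:10] CAAGG -> GTTCC
  [10:15] AAGCC -> TTCGG
  [15:18] TGT -> ACA
Concatenate: TATGCGTTCCTTCGGACA (length 18; written aligned with the template, i.e. 3'->5').

Answer: TATGCGTTCCTTCGGACA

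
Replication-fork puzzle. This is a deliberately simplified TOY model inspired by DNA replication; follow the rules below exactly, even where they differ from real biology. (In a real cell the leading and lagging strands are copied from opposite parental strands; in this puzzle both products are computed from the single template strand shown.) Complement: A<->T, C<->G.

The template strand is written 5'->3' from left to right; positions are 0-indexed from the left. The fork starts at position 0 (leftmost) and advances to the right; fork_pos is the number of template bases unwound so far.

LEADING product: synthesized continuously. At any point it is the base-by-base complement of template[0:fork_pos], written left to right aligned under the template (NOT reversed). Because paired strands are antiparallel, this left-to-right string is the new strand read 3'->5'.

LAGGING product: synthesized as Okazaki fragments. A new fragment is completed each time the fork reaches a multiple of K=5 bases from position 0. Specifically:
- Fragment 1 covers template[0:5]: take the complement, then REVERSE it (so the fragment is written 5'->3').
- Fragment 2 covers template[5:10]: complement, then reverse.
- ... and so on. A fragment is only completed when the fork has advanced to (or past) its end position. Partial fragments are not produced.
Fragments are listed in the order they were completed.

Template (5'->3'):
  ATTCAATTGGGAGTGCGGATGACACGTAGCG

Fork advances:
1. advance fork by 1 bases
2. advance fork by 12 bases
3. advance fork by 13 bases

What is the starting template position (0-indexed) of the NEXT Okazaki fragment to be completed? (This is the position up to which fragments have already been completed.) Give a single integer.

Answer: 25

Derivation:
Step 1: advance 1 -> fork_pos = 0 + 1 = 1. Next multiple of 5 is 5 (not reached); still 0 fragment(s).
Step 2: advance 12 -> fork_pos = 1 + 12 = 13. Reached multiple(s) of 5: 5, 10 -> fragments 1-2 completed (2 total).
Step 3: advance 13 -> fork_pos = 13 + 13 = 26. Reached multiple(s) of 5: 15, 20, 25 -> fragments 3-5 completed (5 total).
5 fragment(s) completed, covering template[0:25] (5 x 5 = 25). The next fragment, fragment 6, covers template[25:30], so it starts at position 25.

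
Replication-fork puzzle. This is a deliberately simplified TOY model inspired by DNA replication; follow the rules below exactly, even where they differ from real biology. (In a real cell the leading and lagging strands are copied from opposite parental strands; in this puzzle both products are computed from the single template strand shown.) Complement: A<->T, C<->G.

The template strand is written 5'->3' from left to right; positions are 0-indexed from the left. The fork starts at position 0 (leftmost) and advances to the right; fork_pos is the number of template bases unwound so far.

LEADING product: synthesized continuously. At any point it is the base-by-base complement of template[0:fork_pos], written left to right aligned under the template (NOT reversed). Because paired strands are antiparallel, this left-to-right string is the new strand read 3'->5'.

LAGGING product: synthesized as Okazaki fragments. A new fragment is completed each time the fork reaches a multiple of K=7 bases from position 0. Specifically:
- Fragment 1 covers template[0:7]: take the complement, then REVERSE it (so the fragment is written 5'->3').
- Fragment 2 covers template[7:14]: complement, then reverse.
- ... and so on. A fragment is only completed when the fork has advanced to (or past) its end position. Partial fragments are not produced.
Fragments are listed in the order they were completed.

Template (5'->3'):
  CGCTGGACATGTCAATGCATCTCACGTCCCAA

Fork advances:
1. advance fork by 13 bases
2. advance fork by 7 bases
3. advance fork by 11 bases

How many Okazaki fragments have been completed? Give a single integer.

Answer: 4

Derivation:
Step 1: advance 13 -> fork_pos = 0 + 13 = 13. Reached multiple(s) of 7: 7 -> fragment 1 completed (1 total).
Step 2: advance 7 -> fork_pos = 13 + 7 = 20. Reached multiple(s) of 7: 14 -> fragment 2 completed (2 total).
Step 3: advance 11 -> fork_pos = 20 + 11 = 31. Reached multiple(s) of 7: 21, 28 -> fragments 3-4 completed (4 total).
Check: final fork_pos = 31; the multiples of 7 that are <= 31 are 7..28 -> 31 // 7 = 4 completed fragment(s).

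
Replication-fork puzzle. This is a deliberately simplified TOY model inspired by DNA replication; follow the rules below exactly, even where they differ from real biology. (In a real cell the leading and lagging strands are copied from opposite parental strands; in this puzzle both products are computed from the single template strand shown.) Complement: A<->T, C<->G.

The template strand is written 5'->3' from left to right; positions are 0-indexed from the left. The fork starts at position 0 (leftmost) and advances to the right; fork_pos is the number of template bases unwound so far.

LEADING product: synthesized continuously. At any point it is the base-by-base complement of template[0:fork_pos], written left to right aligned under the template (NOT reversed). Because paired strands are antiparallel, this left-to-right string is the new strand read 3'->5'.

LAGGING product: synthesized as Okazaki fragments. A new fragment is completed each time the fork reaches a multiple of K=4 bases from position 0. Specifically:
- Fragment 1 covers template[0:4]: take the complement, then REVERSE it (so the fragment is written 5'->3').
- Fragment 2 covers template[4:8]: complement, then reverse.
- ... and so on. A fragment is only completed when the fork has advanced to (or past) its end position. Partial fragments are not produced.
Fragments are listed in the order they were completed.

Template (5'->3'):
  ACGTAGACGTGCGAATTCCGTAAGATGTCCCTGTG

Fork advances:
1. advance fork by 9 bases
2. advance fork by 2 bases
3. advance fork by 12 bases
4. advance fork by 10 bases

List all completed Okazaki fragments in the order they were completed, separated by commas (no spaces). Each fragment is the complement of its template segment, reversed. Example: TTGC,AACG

Answer: ACGT,GTCT,GCAC,ATTC,CGGA,CTTA,ACAT,AGGG

Derivation:
Step 1: advance 9 -> fork_pos = 0 + 9 = 9. Reached multiple(s) of 4: 4, 8 -> fragments 1-2 completed (2 total).
Step 2: advance 2 -> fork_pos = 9 + 2 = 11. Next multiple of 4 is 12 (not reached); still 2 fragment(s).
Step 3: advance 12 -> fork_pos = 11 + 12 = 23. Reached multiple(s) of 4: 12, 16, 20 -> fragments 3-5 completed (5 total).
Step 4: advance 10 -> fork_pos = 23 + 10 = 33. Reached multiple(s) of 4: 24, 28, 32 -> fragments 6-8 completed (8 total).
Final fork_pos = 33, so 8 fragment(s) are complete. Build each: template segment -> complement -> reverse.
Fragment 1: template[0:4] = ACGT -> complement TGCA -> reversed ACGT
Fragment 2: template[4:8] = AGAC -> complement TCTG -> reversed GTCT
Fragment 3: template[8:12] = GTGC -> complement CACG -> reversed GCAC
Fragment 4: template[12:16] = GAAT -> complement CTTA -> reversed ATTC
Fragment 5: template[16:20] = TCCG -> complement AGGC -> reversed CGGA
Fragment 6: template[20:24] = TAAG -> complement ATTC -> reversed CTTA
Fragment 7: template[24:28] = ATGT -> complement TACA -> reversed ACAT
Fragment 8: template[28:32] = CCCT -> complement GGGA -> reversed AGGG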